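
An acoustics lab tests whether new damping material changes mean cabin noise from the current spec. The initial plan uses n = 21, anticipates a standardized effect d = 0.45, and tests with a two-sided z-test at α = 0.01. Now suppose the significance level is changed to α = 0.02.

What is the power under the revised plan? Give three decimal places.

δ = d·√n = 0.45 × √21 = 2.0622 (unchanged). New critical value: z_{0.01} = 2.326.
Revised power = Φ(δ − 2.326) + Φ(−δ − 2.326) = Φ(-0.264) + Φ(-4.389) = 0.3958 + 0.0000 = 0.3958.

Power ≈ 0.396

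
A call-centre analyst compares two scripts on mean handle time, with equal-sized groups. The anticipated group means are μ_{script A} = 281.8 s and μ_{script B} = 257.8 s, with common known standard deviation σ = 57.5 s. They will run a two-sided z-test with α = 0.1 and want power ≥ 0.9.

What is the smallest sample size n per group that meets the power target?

Standardized effect: d = |μ_{script A} − μ_{script B}| / σ = |281.8 − 257.8| / 57.5 = 0.4174
For power 0.9 need Φ(δ − z_{0.05}) = 0.9, so δ = z_{0.05} + z_{0.10} = 1.645 + 1.282 = 2.926.
(For δ > 0 the lower-tail rejection region contributes negligibly to power, so the one-term inversion is standard.)
δ = d·√(n/2) ⇒ n = 2(δ/d)² = 2 × (2.926 / 0.4174)² = 98.31.
Round up to the next whole unit.

n = 99 per group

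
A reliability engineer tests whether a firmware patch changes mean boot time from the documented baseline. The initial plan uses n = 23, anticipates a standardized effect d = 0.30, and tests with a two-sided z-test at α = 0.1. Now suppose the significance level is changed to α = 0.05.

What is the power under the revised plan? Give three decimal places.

Power ≈ 0.301

δ = d·√n = 0.30 × √23 = 1.4387 (unchanged). New critical value: z_{0.025} = 1.960.
Revised power = Φ(δ − 1.960) + Φ(−δ − 1.960) = Φ(-0.521) + Φ(-3.399) = 0.3011 + 0.0003 = 0.3014.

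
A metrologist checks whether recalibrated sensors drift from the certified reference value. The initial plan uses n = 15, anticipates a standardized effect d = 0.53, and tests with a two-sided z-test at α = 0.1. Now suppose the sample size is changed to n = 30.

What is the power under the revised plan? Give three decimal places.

With n = 30: δ = d·√n = 0.53 × √30 = 2.9029. Critical value z_{0.05} = 1.645.
Revised power = Φ(δ − 1.645) + Φ(−δ − 1.645) = Φ(1.258) + Φ(-4.548) = 0.8958 + 0.0000 = 0.8958.

Power ≈ 0.896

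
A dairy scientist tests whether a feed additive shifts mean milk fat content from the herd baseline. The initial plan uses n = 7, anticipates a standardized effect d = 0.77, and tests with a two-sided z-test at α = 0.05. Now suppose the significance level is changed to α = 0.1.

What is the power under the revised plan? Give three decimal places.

δ = d·√n = 0.77 × √7 = 2.0372 (unchanged). New critical value: z_{0.05} = 1.645.
Revised power = Φ(δ − 1.645) + Φ(−δ − 1.645) = Φ(0.392) + Φ(-3.682) = 0.6526 + 0.0001 = 0.6527.

Power ≈ 0.653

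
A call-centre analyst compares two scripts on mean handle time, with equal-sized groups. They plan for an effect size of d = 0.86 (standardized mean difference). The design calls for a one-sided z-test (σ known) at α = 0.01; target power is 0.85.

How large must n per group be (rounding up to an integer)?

For power 0.85 need Φ(δ − z_{0.01}) = 0.85, so δ = z_{0.01} + z_{0.15} = 2.326 + 1.036 = 3.363.
δ = d·√(n/2) ⇒ n = 2(δ/d)² = 2 × (3.363 / 0.86)² = 30.58.
Rounding up, n = 31 per group.

n = 31 per group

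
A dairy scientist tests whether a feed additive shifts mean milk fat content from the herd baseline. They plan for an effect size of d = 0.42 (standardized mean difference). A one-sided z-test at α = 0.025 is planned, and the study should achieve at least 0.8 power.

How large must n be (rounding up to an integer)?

Set Φ(δ − 1.960) = 0.8; then δ − 1.960 = Φ⁻¹(0.8) = 0.842, giving δ = 2.802.
δ = d·√n ⇒ n = (δ/d)² = (2.802 / 0.42)² = 44.49.
Rounding up, n = 45.

n = 45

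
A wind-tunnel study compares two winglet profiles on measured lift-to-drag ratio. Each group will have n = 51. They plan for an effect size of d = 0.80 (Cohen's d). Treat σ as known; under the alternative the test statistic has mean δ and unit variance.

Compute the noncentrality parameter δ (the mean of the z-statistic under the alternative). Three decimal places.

The noncentrality parameter scales effect size by the design's sample-size factor: δ = d·√(n/2) = 0.80 × √(51/2) = 4.0398

δ ≈ 4.040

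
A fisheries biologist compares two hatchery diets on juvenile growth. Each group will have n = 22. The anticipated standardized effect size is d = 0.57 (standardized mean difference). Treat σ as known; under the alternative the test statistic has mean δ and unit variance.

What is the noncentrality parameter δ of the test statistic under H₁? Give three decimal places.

δ ≈ 1.890

The noncentrality parameter scales effect size by the design's sample-size factor: δ = d·√(n/2) = 0.57 × √(22/2) = 1.8905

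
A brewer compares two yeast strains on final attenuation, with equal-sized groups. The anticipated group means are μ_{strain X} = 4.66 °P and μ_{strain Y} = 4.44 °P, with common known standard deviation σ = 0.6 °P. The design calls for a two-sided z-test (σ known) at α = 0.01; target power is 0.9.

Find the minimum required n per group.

n = 222 per group

Standardized effect: d = |μ_{strain X} − μ_{strain Y}| / σ = |4.66 − 4.44| / 0.6 = 0.3667
For power 0.9 need Φ(δ − z_{0.005}) = 0.9, so δ = z_{0.005} + z_{0.10} = 2.576 + 1.282 = 3.857.
(Ignoring the negligible lower-tail rejection probability gives the usual closed-form inversion.)
δ = d·√(n/2) ⇒ n = 2(δ/d)² = 2 × (3.857 / 0.3667)² = 221.35.
Rounding up, n = 222 per group.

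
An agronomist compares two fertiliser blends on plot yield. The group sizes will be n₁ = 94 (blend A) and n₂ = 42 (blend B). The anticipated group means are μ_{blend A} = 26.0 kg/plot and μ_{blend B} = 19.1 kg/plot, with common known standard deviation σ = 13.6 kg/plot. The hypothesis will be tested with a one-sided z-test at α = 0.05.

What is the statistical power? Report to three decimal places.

Power ≈ 0.862

Standardized effect: d = |μ_{blend A} − μ_{blend B}| / σ = |26.0 − 19.1| / 13.6 = 0.5074
Noncentrality parameter: δ = d / √(1/n₁ + 1/n₂) = 0.5074 / √(1/94 + 1/42) = 2.7336
One-sided α = 0.05 → critical value z_{0.05} = 1.645.
Power = Φ(δ − 1.645) = Φ(1.089) = 0.8619.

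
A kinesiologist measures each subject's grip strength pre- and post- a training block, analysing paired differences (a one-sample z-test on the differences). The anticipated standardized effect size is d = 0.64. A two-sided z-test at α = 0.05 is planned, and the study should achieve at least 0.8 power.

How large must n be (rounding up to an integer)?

n = 20

Set Φ(δ − 1.960) = 0.8; then δ − 1.960 = Φ⁻¹(0.8) = 0.842, giving δ = 2.802.
(Ignoring the negligible lower-tail rejection probability gives the usual closed-form inversion.)
δ = d·√n ⇒ n = (δ/d)² = (2.802 / 0.64)² = 19.16.
Rounding up, n = 20.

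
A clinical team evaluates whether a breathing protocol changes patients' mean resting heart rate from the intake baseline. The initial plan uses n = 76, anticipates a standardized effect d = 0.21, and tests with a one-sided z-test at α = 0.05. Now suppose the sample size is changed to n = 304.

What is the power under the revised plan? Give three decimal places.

With n = 304: δ = d·√n = 0.21 × √304 = 3.6615. Critical value z_{0.05} = 1.645.
Revised power = Φ(δ − 1.645) = Φ(2.017) = 0.9781.

Power ≈ 0.978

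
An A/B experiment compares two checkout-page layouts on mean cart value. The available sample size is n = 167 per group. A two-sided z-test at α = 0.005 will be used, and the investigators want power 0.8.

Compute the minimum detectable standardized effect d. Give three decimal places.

Need Φ(δ − 2.807) = 0.8, so δ = 2.807 + 0.842 = 3.649.
(The second rejection-region term Φ(−δ − z_{α/2}) is negligible and dropped.)
δ = d·√(n/2) ⇒ d = δ/√(n/2) = 3.649/√(167/2) = 0.3993.

d ≈ 0.399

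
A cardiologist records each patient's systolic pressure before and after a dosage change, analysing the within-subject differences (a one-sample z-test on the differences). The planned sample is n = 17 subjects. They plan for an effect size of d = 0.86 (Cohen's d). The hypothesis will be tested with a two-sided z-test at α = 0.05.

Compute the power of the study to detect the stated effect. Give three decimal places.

Power ≈ 0.944

Noncentrality parameter: δ = d·√n = 0.86 × √17 = 3.5459
Two-sided α = 0.05 → critical value z_{0.025} = 1.960.
Power = Φ(δ − 1.960) + Φ(−δ − 1.960) = Φ(1.586) + Φ(-5.506) = 0.9436 + 0.0000 = 0.9436.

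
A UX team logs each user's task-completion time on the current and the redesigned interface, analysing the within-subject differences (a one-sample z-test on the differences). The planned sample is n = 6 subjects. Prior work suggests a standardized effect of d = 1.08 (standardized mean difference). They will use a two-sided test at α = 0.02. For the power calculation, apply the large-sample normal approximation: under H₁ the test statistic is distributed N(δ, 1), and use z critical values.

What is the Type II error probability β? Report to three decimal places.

β ≈ 0.375

Noncentrality parameter: δ = d·√n = 1.08 × √6 = 2.6454
Critical value for a two-sided test at α = 0.02: z_{α/2} = 2.326.
Power = Φ(δ − 2.326) + Φ(−δ − 2.326) = Φ(0.319) + Φ(-4.972) = 0.6252 + 0.0000 = 0.6252.
Type II error: β = 1 − power = 1 − 0.6252 = 0.3748.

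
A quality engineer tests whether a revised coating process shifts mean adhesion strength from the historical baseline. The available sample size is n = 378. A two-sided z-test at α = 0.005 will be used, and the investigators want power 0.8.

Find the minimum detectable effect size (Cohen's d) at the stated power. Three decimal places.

d ≈ 0.188

Need Φ(δ − 2.807) = 0.8, so δ = 2.807 + 0.842 = 3.649.
(The second rejection-region term Φ(−δ − z_{α/2}) is negligible and dropped.)
δ = d·√n ⇒ d = δ/√n = 3.649/√378 = 0.1877.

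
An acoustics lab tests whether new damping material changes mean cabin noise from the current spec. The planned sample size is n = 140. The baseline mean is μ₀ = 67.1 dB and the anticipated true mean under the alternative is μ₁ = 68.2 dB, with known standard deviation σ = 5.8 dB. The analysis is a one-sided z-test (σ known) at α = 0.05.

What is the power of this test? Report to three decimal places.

Power ≈ 0.725

Standardized effect: d = |μ₁ − μ₀| / σ = |68.2 − 67.1| / 5.8 = 0.1897
Noncentrality parameter: δ = d·√n = 0.1897 × √140 = 2.2440
One-sided α = 0.05 → critical value z_{0.05} = 1.645.
Power = P(Z > 1.645 − δ) = Φ(0.599) = 0.7255.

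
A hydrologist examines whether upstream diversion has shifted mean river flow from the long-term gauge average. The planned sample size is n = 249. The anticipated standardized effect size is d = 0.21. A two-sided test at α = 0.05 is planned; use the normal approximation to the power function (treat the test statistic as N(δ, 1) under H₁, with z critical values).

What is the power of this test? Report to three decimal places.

Noncentrality parameter: δ = d·√n = 0.21 × √249 = 3.3137
Critical value for a two-sided test at α = 0.05: z_{α/2} = 1.960.
Power = Φ(δ − 1.960) + Φ(−δ − 1.960) = Φ(1.354) + Φ(-5.274) = 0.9121 + 0.0000 = 0.9121.

Power ≈ 0.912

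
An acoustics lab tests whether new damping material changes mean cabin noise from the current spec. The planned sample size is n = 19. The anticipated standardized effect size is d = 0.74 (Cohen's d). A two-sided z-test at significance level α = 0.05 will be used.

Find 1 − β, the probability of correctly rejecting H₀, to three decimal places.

Noncentrality parameter: δ = d·√n = 0.74 × √19 = 3.2256
Two-sided α = 0.05 → critical value z_{0.025} = 1.960.
Power = Φ(δ − 1.960) + Φ(−δ − 1.960) = Φ(1.266) + Φ(-5.186) = 0.8972 + 0.0000 = 0.8972.

Power ≈ 0.897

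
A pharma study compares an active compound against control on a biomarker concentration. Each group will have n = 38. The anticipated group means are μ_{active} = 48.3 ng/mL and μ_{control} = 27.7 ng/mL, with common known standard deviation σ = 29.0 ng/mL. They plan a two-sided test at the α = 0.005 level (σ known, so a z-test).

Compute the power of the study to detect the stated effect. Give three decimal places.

Standardized effect: d = |μ_{active} − μ_{control}| / σ = |48.3 − 27.7| / 29.0 = 0.7103
Noncentrality parameter: λ = d·√(n/2) = 0.7103 × √(38/2) = 3.0963
Critical value for a two-sided test at α = 0.005: z_{α/2} = 2.807.
Power = Φ(λ − 2.807) + Φ(−λ − 2.807) = Φ(0.289) + Φ(-5.903) = 0.6138 + 0.0000 = 0.6138.

Power ≈ 0.614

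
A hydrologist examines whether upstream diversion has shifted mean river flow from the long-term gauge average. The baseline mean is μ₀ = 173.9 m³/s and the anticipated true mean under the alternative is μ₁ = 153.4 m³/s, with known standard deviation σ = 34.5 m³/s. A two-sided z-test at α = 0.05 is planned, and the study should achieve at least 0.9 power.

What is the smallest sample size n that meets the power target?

n = 30

Standardized effect: d = |μ₁ − μ₀| / σ = |153.4 − 173.9| / 34.5 = 0.5942
Set Φ(δ − 1.960) = 0.9; then δ − 1.960 = Φ⁻¹(0.9) = 1.282, giving δ = 3.242.
(For δ > 0 the lower-tail rejection region contributes negligibly to power, so the one-term inversion is standard.)
δ = d·√n ⇒ n = (δ/d)² = (3.242 / 0.5942)² = 29.76.
Round up to the next whole unit.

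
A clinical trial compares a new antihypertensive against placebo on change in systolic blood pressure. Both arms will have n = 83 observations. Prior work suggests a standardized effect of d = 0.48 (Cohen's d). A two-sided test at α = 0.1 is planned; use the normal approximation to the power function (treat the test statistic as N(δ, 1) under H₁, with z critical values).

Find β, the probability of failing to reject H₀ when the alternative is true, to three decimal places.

Noncentrality parameter: δ = d·√(n/2) = 0.48 × √(83/2) = 3.0922
Two-sided α = 0.1 → critical value z_{0.05} = 1.645.
Power = Φ(δ − 1.645) + Φ(−δ − 1.645) = Φ(1.447) + Φ(-4.737) = 0.9261 + 0.0000 = 0.9261.
Type II error: β = 1 − power = 1 − 0.9261 = 0.0739.

β ≈ 0.074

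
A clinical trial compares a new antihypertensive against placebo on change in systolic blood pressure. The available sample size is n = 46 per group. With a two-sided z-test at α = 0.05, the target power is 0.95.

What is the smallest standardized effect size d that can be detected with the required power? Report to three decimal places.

Need Φ(δ − 1.960) = 0.95, so δ = 1.960 + 1.645 = 3.605.
(Lower-tail contribution to power is negligible for δ > 0.)
δ = d·√(n/2) ⇒ d = δ/√(n/2) = 3.605/√(46/2) = 0.7517.

d ≈ 0.752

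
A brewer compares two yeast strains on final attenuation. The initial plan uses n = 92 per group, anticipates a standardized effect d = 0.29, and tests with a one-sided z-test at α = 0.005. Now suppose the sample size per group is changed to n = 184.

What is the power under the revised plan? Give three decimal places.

Power ≈ 0.582

With n = 184 per group: δ = d·√(n/2) = 0.29 × √(184/2) = 2.7816. Critical value z_{0.005} = 2.576.
Revised power = P(Z > 2.576 − δ) = Φ(0.206) = 0.5815.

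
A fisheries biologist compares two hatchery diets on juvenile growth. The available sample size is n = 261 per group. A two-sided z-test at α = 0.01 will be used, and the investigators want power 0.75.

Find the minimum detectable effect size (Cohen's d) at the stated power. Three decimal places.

Need Φ(δ − 2.576) = 0.75, so δ = 2.576 + 0.674 = 3.250.
(The second rejection-region term Φ(−δ − z_{α/2}) is negligible and dropped.)
δ = d·√(n/2) ⇒ d = δ/√(n/2) = 3.250/√(261/2) = 0.2845.

d ≈ 0.285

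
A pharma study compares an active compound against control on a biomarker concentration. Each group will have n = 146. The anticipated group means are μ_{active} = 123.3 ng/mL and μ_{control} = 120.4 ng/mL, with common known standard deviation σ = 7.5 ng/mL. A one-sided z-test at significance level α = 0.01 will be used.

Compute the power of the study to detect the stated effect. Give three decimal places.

Standardized effect: d = |μ_{active} − μ_{control}| / σ = |123.3 − 120.4| / 7.5 = 0.3867
Noncentrality parameter: δ = d·√(n/2) = 0.3867 × √(146/2) = 3.3037
One-sided α = 0.01 → critical value z_{0.01} = 2.326.
Power = Φ(δ − 2.326) = Φ(0.977) = 0.8358.

Power ≈ 0.836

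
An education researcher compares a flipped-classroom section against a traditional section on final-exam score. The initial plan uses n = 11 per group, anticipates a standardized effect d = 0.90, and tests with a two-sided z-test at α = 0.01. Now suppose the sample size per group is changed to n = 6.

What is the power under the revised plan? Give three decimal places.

Power ≈ 0.155

With n = 6 per group: δ = d·√(n/2) = 0.90 × √(6/2) = 1.5588. Critical value z_{0.005} = 2.576.
Revised power = Φ(δ − 2.576) + Φ(−δ − 2.576) = Φ(-1.017) + Φ(-4.135) = 0.1546 + 0.0000 = 0.1546.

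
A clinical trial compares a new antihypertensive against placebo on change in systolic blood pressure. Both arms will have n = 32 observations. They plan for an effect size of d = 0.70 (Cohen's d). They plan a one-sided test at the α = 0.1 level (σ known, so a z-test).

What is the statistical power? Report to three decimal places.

Power ≈ 0.936

Noncentrality parameter: δ = d·√(n/2) = 0.70 × √(32/2) = 2.8000
One-sided α = 0.1 → critical value z_{0.1} = 1.282.
Power = P(Z > 1.282 − δ) = Φ(1.518) = 0.9355.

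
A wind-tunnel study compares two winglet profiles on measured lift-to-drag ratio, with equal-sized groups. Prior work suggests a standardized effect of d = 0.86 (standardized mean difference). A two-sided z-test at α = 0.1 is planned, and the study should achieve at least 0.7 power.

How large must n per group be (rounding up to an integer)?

Set Φ(δ − 1.645) = 0.7; then δ − 1.645 = Φ⁻¹(0.7) = 0.524, giving δ = 2.169.
(For δ > 0 the lower-tail rejection region contributes negligibly to power, so the one-term inversion is standard.)
δ = d·√(n/2) ⇒ n = 2(δ/d)² = 2 × (2.169 / 0.86)² = 12.72.
Round up to the next whole unit.

n = 13 per group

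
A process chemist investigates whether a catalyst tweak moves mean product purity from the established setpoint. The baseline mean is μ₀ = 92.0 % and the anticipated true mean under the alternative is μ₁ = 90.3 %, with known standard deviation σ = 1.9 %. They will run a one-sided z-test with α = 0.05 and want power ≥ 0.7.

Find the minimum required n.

Standardized effect: d = |μ₁ − μ₀| / σ = |90.3 − 92.0| / 1.9 = 0.8947
Set Φ(δ − 1.645) = 0.7; then δ − 1.645 = Φ⁻¹(0.7) = 0.524, giving δ = 2.169.
δ = d·√n ⇒ n = (δ/d)² = (2.169 / 0.8947)² = 5.88.
Rounding up, n = 6.

n = 6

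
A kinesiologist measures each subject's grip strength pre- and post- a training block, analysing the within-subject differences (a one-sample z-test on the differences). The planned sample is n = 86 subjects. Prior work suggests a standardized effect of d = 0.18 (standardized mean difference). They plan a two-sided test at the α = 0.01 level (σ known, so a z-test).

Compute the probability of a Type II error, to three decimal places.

Noncentrality parameter: δ = d·√n = 0.18 × √86 = 1.6693
Critical value for a two-sided test at α = 0.01: z_{α/2} = 2.576.
Power = Φ(δ − 2.576) + Φ(−δ − 2.576) = Φ(-0.907) + Φ(-4.245) = 0.1823 + 0.0000 = 0.1823.
Type II error: β = 1 − power = 1 − 0.1823 = 0.8177.

β ≈ 0.818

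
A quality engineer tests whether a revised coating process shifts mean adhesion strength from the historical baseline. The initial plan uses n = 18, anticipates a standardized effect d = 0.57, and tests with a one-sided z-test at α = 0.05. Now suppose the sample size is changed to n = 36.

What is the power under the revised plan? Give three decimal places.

Power ≈ 0.962

With n = 36: δ = d·√n = 0.57 × √36 = 3.4200. Critical value z_{0.05} = 1.645.
Revised power = P(Z > 1.645 − δ) = Φ(1.775) = 0.9621.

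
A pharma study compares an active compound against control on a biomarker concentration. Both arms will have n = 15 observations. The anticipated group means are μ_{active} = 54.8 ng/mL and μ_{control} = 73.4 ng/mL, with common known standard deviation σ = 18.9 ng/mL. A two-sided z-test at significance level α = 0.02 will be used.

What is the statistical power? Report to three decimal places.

Standardized effect: d = |μ_{active} − μ_{control}| / σ = |54.8 − 73.4| / 18.9 = 0.9841
Noncentrality parameter: δ = d·√(n/2) = 0.9841 × √(15/2) = 2.6951
Critical value for a two-sided test at α = 0.02: z_{α/2} = 2.326.
Power = Φ(δ − 2.326) + Φ(−δ − 2.326) = Φ(0.369) + Φ(-5.021) = 0.6439 + 0.0000 = 0.6439.

Power ≈ 0.644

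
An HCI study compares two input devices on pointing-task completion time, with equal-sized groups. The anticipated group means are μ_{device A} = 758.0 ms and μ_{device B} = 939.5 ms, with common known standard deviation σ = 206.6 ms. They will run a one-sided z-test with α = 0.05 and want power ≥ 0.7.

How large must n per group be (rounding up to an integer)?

Standardized effect: d = |μ_{device A} − μ_{device B}| / σ = |758.0 − 939.5| / 206.6 = 0.8785
For power 0.7 need Φ(δ − z_{0.05}) = 0.7, so δ = z_{0.05} + z_{0.30} = 1.645 + 0.524 = 2.169.
δ = d·√(n/2) ⇒ n = 2(δ/d)² = 2 × (2.169 / 0.8785)² = 12.19.
Rounding up, n = 13 per group.

n = 13 per group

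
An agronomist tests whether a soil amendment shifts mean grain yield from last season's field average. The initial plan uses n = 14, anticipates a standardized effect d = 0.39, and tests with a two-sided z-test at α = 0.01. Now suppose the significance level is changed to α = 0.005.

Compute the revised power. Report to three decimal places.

Power ≈ 0.089

δ = d·√n = 0.39 × √14 = 1.4592 (unchanged). New critical value: z_{0.0025} = 2.807.
Revised power = Φ(δ − 2.807) + Φ(−δ − 2.807) = Φ(-1.348) + Φ(-4.266) = 0.0889 + 0.0000 = 0.0889.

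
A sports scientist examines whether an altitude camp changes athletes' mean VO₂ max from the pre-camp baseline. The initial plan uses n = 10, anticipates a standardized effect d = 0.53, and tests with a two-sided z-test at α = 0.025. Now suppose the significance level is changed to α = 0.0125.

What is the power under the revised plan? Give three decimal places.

Power ≈ 0.206

δ = d·√n = 0.53 × √10 = 1.6760 (unchanged). New critical value: z_{0.0063} = 2.498.
Revised power = Φ(δ − 2.498) + Φ(−δ − 2.498) = Φ(-0.822) + Φ(-4.174) = 0.2056 + 0.0000 = 0.2056.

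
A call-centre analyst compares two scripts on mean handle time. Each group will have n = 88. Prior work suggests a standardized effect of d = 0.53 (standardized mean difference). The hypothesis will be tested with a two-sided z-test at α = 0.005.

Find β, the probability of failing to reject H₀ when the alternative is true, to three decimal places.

β ≈ 0.239

Noncentrality parameter: δ = d·√(n/2) = 0.53 × √(88/2) = 3.5156
Critical value for a two-sided test at α = 0.005: z_{α/2} = 2.807.
Power = Φ(δ − 2.807) + Φ(−δ − 2.807) = Φ(0.709) + Φ(-6.323) = 0.7607 + 0.0000 = 0.7607.
Type II error: β = 1 − power = 1 − 0.7607 = 0.2393.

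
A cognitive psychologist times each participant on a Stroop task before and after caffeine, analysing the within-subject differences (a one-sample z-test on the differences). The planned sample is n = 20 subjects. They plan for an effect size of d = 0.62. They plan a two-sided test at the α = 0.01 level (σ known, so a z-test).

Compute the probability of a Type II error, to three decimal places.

β ≈ 0.422

Noncentrality parameter: δ = d·√n = 0.62 × √20 = 2.7727
Critical value for a two-sided test at α = 0.01: z_{α/2} = 2.576.
Power = Φ(δ − 2.576) + Φ(−δ − 2.576) = Φ(0.197) + Φ(-5.349) = 0.5780 + 0.0000 = 0.5780.
Type II error: β = 1 − power = 1 − 0.5780 = 0.4220.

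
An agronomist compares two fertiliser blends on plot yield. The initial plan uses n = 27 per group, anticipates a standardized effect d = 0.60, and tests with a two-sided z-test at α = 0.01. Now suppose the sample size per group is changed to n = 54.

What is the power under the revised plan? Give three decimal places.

With n = 54 per group: δ = d·√(n/2) = 0.60 × √(54/2) = 3.1177. Critical value z_{0.005} = 2.576.
Revised power = Φ(δ − 2.576) + Φ(−δ − 2.576) = Φ(0.542) + Φ(-5.694) = 0.7060 + 0.0000 = 0.7060.

Power ≈ 0.706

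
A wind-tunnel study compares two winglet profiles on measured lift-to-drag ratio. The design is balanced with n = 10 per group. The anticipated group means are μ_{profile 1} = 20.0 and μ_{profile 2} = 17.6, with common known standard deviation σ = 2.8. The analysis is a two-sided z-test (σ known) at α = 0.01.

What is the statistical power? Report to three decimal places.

Power ≈ 0.255

Standardized effect: d = |μ_{profile 1} − μ_{profile 2}| / σ = |20.0 − 17.6| / 2.8 = 0.8571
Noncentrality parameter: δ = d·√(n/2) = 0.8571 × √(10/2) = 1.9166
Two-sided α = 0.01 → critical value z_{0.005} = 2.576.
Power = Φ(δ − 2.576) + Φ(−δ − 2.576) = Φ(-0.659) + Φ(-4.492) = 0.2549 + 0.0000 = 0.2549.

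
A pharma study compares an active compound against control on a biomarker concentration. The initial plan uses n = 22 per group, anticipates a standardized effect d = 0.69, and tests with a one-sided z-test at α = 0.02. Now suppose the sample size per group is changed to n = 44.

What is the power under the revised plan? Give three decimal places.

Power ≈ 0.882

With n = 44 per group: δ = d·√(n/2) = 0.69 × √(44/2) = 3.2364. Critical value z_{0.02} = 2.054.
Revised power = P(Z > 2.054 − δ) = Φ(1.183) = 0.8815.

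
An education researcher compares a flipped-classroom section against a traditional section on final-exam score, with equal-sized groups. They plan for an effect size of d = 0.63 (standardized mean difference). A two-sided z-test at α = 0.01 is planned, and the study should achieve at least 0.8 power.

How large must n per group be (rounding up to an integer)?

n = 59 per group

For power 0.8 need Φ(δ − z_{0.005}) = 0.8, so δ = z_{0.005} + z_{0.20} = 2.576 + 0.842 = 3.417.
(Ignoring the negligible lower-tail rejection probability gives the usual closed-form inversion.)
δ = d·√(n/2) ⇒ n = 2(δ/d)² = 2 × (3.417 / 0.63)² = 58.85.
Round up to the next whole unit.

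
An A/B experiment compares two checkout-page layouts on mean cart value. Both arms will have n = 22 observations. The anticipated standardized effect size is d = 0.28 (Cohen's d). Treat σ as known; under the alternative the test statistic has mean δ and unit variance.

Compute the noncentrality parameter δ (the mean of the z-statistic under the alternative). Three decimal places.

δ ≈ 0.929

The noncentrality parameter scales effect size by the design's sample-size factor: δ = d·√(n/2) = 0.28 × √(22/2) = 0.9287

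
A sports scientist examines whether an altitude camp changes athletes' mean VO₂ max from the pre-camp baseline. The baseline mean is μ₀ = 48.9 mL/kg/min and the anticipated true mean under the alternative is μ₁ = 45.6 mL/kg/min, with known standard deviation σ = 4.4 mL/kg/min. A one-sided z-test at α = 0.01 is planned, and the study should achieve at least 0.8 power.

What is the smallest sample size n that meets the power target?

Standardized effect: d = |μ₁ − μ₀| / σ = |45.6 − 48.9| / 4.4 = 0.7500
Set Φ(δ − 2.326) = 0.8; then δ − 2.326 = Φ⁻¹(0.8) = 0.842, giving δ = 3.168.
δ = d·√n ⇒ n = (δ/d)² = (3.168 / 0.7500)² = 17.84.
Rounding up, n = 18.

n = 18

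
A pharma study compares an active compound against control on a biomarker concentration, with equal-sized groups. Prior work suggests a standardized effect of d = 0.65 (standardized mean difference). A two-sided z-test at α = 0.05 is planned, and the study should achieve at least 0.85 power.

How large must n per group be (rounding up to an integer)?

For power 0.85 need Φ(δ − z_{0.025}) = 0.85, so δ = z_{0.025} + z_{0.15} = 1.960 + 1.036 = 2.996.
(For δ > 0 the lower-tail rejection region contributes negligibly to power, so the one-term inversion is standard.)
δ = d·√(n/2) ⇒ n = 2(δ/d)² = 2 × (2.996 / 0.65)² = 42.50.
Round up to the next whole unit.

n = 43 per group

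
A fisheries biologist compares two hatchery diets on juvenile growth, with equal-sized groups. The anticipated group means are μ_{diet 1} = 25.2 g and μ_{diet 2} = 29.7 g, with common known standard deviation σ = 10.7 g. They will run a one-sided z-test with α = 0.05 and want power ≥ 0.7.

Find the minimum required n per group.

Standardized effect: d = |μ_{diet 1} − μ_{diet 2}| / σ = |25.2 − 29.7| / 10.7 = 0.4206
Set Φ(δ − 1.645) = 0.7; then δ − 1.645 = Φ⁻¹(0.7) = 0.524, giving δ = 2.169.
δ = d·√(n/2) ⇒ n = 2(δ/d)² = 2 × (2.169 / 0.4206)² = 53.21.
Rounding up, n = 54 per group.

n = 54 per group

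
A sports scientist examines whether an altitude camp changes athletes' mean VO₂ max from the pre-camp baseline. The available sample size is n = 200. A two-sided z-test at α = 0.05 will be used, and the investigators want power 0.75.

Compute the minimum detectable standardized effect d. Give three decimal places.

d ≈ 0.186

Need Φ(δ − 1.960) = 0.75, so δ = 1.960 + 0.674 = 2.634.
(The second rejection-region term Φ(−δ − z_{α/2}) is negligible and dropped.)
δ = d·√n ⇒ d = δ/√n = 2.634/√200 = 0.1863.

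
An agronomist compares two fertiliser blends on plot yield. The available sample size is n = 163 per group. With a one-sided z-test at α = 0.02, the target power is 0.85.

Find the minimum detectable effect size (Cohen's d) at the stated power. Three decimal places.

Required noncentrality: δ = z_{0.02} + z_{0.15} = 2.054 + 1.036 = 3.090.
δ = d·√(n/2) ⇒ d = δ/√(n/2) = 3.090/√(163/2) = 0.3423.

d ≈ 0.342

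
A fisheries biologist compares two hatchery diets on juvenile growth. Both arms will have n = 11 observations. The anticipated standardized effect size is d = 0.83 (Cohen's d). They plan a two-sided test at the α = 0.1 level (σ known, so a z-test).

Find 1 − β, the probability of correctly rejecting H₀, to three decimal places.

Power ≈ 0.619

Noncentrality parameter: λ = d·√(n/2) = 0.83 × √(11/2) = 1.9465
Critical value for a two-sided test at α = 0.1: z_{α/2} = 1.645.
Power = Φ(λ − 1.645) + Φ(−λ − 1.645) = Φ(0.302) + Φ(-3.591) = 0.6185 + 0.0002 = 0.6187.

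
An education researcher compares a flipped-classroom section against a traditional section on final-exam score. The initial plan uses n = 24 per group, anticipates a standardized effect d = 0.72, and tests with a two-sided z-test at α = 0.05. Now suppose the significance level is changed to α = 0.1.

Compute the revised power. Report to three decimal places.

δ = d·√(n/2) = 0.72 × √(24/2) = 2.4942 (unchanged). New critical value: z_{0.05} = 1.645.
Revised power = Φ(δ − 1.645) + Φ(−δ − 1.645) = Φ(0.849) + Φ(-4.139) = 0.8021 + 0.0000 = 0.8022.

Power ≈ 0.802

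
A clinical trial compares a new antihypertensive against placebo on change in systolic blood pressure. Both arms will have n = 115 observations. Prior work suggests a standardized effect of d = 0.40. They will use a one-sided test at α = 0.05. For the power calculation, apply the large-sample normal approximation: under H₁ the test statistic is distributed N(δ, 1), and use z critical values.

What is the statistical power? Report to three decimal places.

Power ≈ 0.917

Noncentrality parameter: δ = d·√(n/2) = 0.40 × √(115/2) = 3.0332
Critical value for a one-sided test at α = 0.05: z_α = 1.645.
Power = Φ(δ − 1.645) = Φ(1.388) = 0.9175.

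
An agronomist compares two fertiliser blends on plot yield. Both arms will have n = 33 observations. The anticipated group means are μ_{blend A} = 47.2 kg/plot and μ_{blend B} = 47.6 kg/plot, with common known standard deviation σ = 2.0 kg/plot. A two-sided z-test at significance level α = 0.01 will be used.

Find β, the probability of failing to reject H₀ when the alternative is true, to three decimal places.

β ≈ 0.961

Standardized effect: d = |μ_{blend A} − μ_{blend B}| / σ = |47.2 − 47.6| / 2.0 = 0.2000
Noncentrality parameter: δ = d·√(n/2) = 0.2000 × √(33/2) = 0.8124
Critical value for a two-sided test at α = 0.01: z_{α/2} = 2.576.
Power = Φ(δ − 2.576) + Φ(−δ − 2.576) = Φ(-1.763) + Φ(-3.388) = 0.0389 + 0.0004 = 0.0393.
Type II error: β = 1 − power = 1 − 0.0393 = 0.9607.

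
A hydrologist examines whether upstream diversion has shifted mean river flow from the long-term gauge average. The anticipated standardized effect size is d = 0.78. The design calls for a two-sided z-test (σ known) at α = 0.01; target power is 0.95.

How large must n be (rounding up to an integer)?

For power 0.95 need Φ(δ − z_{0.005}) = 0.95, so δ = z_{0.005} + z_{0.05} = 2.576 + 1.645 = 4.221.
(Ignoring the negligible lower-tail rejection probability gives the usual closed-form inversion.)
δ = d·√n ⇒ n = (δ/d)² = (4.221 / 0.78)² = 29.28.
Rounding up, n = 30.

n = 30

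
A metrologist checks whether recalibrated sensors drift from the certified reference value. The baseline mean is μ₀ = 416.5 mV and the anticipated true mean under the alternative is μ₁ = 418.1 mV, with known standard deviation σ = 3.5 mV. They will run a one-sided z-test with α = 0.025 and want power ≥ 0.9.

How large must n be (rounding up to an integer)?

n = 51

Standardized effect: d = |μ₁ − μ₀| / σ = |418.1 − 416.5| / 3.5 = 0.4571
Set Φ(δ − 1.960) = 0.9; then δ − 1.960 = Φ⁻¹(0.9) = 1.282, giving δ = 3.242.
δ = d·√n ⇒ n = (δ/d)² = (3.242 / 0.4571)² = 50.28.
Round up to the next whole unit.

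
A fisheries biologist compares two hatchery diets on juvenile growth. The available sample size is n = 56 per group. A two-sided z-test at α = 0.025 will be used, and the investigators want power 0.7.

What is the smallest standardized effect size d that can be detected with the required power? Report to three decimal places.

Need Φ(δ − 2.241) = 0.7, so δ = 2.241 + 0.524 = 2.766.
(The second rejection-region term Φ(−δ − z_{α/2}) is negligible and dropped.)
δ = d·√(n/2) ⇒ d = δ/√(n/2) = 2.766/√(56/2) = 0.5227.

d ≈ 0.523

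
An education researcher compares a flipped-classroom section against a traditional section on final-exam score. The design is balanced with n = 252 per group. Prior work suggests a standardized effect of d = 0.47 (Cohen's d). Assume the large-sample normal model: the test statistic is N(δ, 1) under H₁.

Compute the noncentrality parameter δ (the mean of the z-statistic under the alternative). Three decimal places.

The noncentrality parameter scales effect size by the design's sample-size factor: δ = d·√(n/2) = 0.47 × √(252/2) = 5.2757

δ ≈ 5.276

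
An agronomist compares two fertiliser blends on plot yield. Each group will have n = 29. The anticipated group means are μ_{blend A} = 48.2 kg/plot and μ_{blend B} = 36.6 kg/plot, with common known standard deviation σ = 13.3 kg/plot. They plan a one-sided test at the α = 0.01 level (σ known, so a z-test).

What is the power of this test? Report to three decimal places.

Standardized effect: d = |μ_{blend A} − μ_{blend B}| / σ = |48.2 − 36.6| / 13.3 = 0.8722
Noncentrality parameter: λ = d·√(n/2) = 0.8722 × √(29/2) = 3.3212
Critical value for a one-sided test at α = 0.01: z_α = 2.326.
Power = P(Z > 2.326 − λ) = Φ(0.995) = 0.8401.

Power ≈ 0.840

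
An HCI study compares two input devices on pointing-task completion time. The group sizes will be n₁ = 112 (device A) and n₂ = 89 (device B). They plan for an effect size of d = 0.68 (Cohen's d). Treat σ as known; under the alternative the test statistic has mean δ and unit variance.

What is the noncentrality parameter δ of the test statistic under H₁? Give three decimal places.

δ ≈ 4.789

δ = d / √(1/n₁ + 1/n₂) = 0.68 / √(1/112 + 1/89) = 4.7887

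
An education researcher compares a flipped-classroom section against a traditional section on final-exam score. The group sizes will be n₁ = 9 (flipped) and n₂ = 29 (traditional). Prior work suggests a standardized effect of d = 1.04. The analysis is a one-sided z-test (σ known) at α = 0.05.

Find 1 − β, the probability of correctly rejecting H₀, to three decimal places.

Power ≈ 0.860

Noncentrality parameter: λ = d / √(1/n₁ + 1/n₂) = 1.04 / √(1/9 + 1/29) = 2.7256
Critical value for a one-sided test at α = 0.05: z_α = 1.645.
Power = Φ(λ − 1.645) = Φ(1.081) = 0.8601.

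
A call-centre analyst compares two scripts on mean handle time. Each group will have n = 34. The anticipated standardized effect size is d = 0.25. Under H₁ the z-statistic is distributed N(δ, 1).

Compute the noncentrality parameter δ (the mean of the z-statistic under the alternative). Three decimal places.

δ ≈ 1.031

The noncentrality parameter scales effect size by the design's sample-size factor: δ = d·√(n/2) = 0.25 × √(34/2) = 1.0308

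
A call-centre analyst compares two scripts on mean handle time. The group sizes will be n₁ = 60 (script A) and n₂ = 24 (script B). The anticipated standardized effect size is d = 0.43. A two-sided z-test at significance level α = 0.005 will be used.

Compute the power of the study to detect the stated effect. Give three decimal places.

Noncentrality parameter: δ = d / √(1/n₁ + 1/n₂) = 0.43 / √(1/60 + 1/24) = 1.7804
Critical value for a two-sided test at α = 0.005: z_{α/2} = 2.807.
Power = Φ(δ − 2.807) + Φ(−δ − 2.807) = Φ(-1.027) + Φ(-4.587) = 0.1523 + 0.0000 = 0.1523.

Power ≈ 0.152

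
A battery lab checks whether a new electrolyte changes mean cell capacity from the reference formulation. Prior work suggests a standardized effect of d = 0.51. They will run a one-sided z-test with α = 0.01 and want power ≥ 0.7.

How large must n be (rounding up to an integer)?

n = 32

For power 0.7 need Φ(δ − z_{0.01}) = 0.7, so δ = z_{0.01} + z_{0.30} = 2.326 + 0.524 = 2.851.
δ = d·√n ⇒ n = (δ/d)² = (2.851 / 0.51)² = 31.24.
Rounding up, n = 32.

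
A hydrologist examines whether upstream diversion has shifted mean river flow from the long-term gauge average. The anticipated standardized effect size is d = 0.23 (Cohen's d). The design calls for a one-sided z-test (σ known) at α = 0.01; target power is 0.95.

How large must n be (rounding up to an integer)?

Set Φ(δ − 2.326) = 0.95; then δ − 2.326 = Φ⁻¹(0.95) = 1.645, giving δ = 3.971.
δ = d·√n ⇒ n = (δ/d)² = (3.971 / 0.23)² = 298.12.
Rounding up, n = 299.

n = 299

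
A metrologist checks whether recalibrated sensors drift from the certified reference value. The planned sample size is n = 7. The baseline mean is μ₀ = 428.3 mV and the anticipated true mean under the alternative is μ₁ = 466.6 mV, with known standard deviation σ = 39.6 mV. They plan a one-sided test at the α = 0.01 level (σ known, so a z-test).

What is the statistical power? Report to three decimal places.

Standardized effect: d = |μ₁ − μ₀| / σ = |466.6 − 428.3| / 39.6 = 0.9672
Noncentrality parameter: δ = d·√n = 0.9672 × √7 = 2.5589
Critical value for a one-sided test at α = 0.01: z_α = 2.326.
Power = Φ(δ − 2.326) = Φ(0.233) = 0.5919.

Power ≈ 0.592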